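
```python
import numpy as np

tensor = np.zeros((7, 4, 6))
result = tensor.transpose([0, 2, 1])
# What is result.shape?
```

(7, 6, 4)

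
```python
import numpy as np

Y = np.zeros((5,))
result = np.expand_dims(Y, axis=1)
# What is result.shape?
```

(5, 1)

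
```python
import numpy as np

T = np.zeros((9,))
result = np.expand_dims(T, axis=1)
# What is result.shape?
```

(9, 1)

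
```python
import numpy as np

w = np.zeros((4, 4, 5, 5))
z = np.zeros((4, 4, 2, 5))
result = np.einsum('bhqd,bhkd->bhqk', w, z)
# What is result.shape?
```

(4, 4, 5, 2)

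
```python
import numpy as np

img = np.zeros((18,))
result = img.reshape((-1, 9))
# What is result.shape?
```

(2, 9)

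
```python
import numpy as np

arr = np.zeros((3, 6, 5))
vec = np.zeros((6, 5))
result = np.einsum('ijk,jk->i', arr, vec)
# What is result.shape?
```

(3,)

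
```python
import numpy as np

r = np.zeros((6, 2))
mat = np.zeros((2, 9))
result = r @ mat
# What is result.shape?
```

(6, 9)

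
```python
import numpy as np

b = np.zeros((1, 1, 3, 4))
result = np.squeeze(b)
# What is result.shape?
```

(3, 4)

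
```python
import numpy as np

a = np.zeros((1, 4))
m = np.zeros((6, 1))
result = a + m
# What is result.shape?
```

(6, 4)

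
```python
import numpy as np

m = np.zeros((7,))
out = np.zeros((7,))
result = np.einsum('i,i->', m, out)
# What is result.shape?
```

()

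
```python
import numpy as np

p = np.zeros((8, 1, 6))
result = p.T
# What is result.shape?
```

(6, 1, 8)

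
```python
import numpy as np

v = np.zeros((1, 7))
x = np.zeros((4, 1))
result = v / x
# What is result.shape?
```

(4, 7)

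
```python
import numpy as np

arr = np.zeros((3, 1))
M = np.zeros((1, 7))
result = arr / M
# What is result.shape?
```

(3, 7)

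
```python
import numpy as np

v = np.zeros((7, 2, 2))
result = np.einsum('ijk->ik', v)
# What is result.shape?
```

(7, 2)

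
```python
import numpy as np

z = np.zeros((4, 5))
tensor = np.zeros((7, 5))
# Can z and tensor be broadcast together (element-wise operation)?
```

No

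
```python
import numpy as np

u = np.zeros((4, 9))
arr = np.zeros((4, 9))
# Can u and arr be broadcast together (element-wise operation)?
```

Yes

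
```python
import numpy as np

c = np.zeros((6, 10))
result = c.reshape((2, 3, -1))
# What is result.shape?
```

(2, 3, 10)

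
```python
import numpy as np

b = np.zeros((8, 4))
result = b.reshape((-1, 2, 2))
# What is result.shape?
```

(8, 2, 2)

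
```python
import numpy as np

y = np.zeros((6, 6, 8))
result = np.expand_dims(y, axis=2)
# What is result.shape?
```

(6, 6, 1, 8)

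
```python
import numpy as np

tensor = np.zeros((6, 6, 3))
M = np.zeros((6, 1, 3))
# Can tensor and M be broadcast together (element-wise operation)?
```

Yes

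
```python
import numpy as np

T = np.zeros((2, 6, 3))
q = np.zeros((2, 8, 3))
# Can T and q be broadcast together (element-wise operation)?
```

No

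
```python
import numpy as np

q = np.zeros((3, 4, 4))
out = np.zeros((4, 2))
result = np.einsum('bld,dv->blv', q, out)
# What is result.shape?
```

(3, 4, 2)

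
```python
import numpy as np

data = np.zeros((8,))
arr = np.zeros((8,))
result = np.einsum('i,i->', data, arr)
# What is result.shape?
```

()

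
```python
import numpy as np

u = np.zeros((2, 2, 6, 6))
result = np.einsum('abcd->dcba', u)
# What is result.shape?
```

(6, 6, 2, 2)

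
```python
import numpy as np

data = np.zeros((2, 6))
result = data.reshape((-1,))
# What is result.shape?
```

(12,)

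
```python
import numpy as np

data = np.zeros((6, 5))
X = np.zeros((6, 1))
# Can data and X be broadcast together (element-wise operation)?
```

Yes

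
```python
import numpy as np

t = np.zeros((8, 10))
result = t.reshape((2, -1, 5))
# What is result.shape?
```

(2, 8, 5)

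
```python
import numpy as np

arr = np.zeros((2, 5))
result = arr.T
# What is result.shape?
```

(5, 2)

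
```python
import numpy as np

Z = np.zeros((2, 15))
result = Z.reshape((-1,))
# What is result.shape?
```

(30,)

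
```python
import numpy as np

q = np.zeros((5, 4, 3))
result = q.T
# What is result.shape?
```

(3, 4, 5)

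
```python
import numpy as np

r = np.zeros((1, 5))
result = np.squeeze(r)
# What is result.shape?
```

(5,)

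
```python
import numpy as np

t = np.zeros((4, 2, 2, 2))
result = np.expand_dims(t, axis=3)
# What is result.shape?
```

(4, 2, 2, 1, 2)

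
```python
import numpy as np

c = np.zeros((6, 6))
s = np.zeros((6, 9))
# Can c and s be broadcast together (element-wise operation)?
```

No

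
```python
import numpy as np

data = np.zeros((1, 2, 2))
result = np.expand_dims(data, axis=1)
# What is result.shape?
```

(1, 1, 2, 2)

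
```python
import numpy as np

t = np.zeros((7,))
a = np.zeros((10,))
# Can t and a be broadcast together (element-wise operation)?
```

No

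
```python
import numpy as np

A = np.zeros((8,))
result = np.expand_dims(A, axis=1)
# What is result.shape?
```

(8, 1)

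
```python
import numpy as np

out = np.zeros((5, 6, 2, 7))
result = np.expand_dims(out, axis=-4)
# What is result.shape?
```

(5, 1, 6, 2, 7)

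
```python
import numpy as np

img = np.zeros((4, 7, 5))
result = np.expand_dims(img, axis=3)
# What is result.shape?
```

(4, 7, 5, 1)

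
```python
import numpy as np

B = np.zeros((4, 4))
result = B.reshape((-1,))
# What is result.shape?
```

(16,)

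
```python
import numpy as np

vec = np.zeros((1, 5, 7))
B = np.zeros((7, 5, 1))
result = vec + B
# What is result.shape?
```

(7, 5, 7)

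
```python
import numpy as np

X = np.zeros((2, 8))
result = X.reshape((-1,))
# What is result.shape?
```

(16,)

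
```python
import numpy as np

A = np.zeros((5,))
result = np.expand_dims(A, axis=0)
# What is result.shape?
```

(1, 5)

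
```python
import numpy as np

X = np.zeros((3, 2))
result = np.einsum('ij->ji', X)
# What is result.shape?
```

(2, 3)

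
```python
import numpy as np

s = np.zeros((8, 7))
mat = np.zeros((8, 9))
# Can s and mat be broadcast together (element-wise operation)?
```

No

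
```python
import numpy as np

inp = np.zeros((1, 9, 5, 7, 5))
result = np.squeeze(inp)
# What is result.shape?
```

(9, 5, 7, 5)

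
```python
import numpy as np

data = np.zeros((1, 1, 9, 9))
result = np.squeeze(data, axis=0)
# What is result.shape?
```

(1, 9, 9)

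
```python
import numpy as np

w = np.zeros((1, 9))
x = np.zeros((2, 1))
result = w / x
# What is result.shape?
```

(2, 9)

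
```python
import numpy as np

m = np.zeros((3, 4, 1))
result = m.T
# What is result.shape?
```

(1, 4, 3)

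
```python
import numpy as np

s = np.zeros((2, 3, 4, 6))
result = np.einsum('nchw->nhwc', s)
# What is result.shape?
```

(2, 4, 6, 3)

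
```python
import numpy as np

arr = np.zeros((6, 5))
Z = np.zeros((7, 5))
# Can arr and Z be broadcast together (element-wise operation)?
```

No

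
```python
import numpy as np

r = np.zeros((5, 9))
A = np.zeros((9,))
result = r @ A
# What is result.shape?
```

(5,)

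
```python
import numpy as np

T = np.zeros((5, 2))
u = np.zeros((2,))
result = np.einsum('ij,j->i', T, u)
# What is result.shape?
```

(5,)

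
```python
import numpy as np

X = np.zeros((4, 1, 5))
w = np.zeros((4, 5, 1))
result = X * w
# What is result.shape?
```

(4, 5, 5)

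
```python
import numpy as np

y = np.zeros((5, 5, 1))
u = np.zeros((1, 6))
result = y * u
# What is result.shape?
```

(5, 5, 6)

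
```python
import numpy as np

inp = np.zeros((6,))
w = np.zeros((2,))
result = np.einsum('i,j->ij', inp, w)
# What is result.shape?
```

(6, 2)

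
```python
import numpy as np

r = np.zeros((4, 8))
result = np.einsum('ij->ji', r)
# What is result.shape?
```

(8, 4)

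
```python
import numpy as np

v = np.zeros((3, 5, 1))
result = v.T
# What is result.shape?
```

(1, 5, 3)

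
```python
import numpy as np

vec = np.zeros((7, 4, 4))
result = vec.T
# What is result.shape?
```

(4, 4, 7)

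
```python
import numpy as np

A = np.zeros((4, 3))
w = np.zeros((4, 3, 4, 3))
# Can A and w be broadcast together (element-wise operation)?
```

Yes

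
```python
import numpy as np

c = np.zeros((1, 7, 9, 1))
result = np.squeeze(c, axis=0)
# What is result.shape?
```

(7, 9, 1)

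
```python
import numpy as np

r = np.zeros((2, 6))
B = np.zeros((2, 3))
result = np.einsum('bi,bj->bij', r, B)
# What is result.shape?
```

(2, 6, 3)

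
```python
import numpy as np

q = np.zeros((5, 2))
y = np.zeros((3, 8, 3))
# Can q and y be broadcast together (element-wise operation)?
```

No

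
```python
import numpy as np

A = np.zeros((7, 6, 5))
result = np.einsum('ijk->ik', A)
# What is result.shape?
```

(7, 5)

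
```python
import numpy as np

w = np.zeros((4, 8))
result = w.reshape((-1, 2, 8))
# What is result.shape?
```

(2, 2, 8)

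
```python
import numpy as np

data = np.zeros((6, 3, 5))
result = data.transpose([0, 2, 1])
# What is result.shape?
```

(6, 5, 3)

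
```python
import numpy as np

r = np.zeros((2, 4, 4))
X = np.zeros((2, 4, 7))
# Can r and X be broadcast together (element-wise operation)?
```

No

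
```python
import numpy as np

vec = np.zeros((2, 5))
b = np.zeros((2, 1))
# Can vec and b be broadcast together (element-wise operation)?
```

Yes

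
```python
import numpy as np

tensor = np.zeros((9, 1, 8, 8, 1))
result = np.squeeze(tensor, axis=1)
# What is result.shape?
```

(9, 8, 8, 1)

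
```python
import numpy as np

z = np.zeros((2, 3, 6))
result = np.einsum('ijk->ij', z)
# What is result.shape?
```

(2, 3)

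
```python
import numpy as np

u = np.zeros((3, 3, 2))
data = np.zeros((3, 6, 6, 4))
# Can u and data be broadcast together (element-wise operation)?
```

No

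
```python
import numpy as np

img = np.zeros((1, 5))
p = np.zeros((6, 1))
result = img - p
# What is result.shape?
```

(6, 5)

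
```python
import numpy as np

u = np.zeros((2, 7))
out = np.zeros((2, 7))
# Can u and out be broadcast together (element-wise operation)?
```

Yes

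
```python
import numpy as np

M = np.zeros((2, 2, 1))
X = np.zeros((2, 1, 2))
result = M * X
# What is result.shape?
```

(2, 2, 2)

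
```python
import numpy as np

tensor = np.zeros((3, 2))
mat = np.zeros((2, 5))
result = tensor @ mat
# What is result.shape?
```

(3, 5)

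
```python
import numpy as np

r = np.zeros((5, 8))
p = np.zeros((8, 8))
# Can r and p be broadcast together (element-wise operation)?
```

No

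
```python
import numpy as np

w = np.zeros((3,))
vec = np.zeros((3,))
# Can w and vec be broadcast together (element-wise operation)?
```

Yes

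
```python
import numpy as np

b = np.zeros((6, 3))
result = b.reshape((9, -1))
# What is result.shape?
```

(9, 2)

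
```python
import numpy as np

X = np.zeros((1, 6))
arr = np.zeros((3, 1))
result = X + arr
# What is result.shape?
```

(3, 6)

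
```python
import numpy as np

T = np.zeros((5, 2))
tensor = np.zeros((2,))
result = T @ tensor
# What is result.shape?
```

(5,)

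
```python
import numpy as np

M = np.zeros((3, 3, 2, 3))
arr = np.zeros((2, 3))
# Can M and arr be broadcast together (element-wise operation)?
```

Yes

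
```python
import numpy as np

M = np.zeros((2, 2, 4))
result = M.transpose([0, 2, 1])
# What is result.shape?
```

(2, 4, 2)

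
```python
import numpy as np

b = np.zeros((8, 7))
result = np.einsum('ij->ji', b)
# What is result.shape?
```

(7, 8)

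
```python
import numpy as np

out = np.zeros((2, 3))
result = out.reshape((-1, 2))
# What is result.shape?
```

(3, 2)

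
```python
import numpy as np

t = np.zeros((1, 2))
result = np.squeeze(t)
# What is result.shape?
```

(2,)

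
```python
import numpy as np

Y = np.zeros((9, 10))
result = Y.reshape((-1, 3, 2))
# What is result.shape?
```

(15, 3, 2)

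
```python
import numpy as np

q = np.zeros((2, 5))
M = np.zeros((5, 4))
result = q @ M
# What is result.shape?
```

(2, 4)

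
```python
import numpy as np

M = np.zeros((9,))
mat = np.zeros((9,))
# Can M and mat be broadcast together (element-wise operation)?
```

Yes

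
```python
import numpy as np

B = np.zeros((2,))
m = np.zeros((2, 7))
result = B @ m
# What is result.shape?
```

(7,)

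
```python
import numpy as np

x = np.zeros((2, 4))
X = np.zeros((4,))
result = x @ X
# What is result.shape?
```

(2,)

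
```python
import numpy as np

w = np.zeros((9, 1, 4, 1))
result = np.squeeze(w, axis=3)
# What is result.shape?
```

(9, 1, 4)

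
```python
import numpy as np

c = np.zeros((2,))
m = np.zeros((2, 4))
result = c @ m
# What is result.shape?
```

(4,)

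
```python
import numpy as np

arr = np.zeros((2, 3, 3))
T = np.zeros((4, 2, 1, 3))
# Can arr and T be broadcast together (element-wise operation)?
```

Yes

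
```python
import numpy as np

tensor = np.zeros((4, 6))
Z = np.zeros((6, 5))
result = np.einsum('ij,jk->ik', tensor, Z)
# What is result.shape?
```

(4, 5)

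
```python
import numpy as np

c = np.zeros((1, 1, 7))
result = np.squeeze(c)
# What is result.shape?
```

(7,)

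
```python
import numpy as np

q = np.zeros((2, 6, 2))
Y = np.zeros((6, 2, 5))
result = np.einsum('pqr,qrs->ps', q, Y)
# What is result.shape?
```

(2, 5)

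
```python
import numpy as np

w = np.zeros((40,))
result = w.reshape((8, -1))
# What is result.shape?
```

(8, 5)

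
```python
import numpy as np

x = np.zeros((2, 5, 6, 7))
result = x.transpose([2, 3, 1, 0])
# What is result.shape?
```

(6, 7, 5, 2)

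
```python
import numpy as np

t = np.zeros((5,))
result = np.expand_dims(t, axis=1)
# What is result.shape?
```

(5, 1)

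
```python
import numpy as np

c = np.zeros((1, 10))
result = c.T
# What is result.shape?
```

(10, 1)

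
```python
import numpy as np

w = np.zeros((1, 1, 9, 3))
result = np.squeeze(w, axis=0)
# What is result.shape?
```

(1, 9, 3)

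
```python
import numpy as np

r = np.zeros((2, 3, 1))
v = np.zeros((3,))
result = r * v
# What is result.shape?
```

(2, 3, 3)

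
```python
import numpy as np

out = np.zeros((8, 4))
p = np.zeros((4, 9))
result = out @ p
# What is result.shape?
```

(8, 9)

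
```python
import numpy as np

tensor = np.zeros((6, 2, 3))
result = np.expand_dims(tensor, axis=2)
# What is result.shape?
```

(6, 2, 1, 3)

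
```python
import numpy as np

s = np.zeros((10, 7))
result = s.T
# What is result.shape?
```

(7, 10)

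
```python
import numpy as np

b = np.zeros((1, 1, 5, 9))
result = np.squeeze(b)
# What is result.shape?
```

(5, 9)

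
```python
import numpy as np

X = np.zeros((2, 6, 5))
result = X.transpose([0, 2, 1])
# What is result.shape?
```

(2, 5, 6)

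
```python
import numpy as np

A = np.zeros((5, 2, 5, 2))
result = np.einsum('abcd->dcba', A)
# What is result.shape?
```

(2, 5, 2, 5)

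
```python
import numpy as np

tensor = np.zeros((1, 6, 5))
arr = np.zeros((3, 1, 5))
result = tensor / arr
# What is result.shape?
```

(3, 6, 5)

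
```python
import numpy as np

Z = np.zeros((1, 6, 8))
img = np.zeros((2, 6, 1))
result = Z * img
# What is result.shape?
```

(2, 6, 8)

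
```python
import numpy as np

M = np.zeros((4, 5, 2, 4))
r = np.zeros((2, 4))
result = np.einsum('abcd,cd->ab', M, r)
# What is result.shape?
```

(4, 5)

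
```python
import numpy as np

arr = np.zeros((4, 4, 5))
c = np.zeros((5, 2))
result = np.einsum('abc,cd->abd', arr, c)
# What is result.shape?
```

(4, 4, 2)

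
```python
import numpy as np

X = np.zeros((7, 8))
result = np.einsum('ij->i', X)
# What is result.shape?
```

(7,)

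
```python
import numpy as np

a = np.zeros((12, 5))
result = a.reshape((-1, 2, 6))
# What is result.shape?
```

(5, 2, 6)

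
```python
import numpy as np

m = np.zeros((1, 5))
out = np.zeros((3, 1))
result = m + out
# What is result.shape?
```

(3, 5)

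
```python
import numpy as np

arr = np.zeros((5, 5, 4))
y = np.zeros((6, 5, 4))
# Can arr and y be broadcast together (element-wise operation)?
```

No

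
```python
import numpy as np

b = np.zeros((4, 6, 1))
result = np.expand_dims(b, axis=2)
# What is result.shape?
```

(4, 6, 1, 1)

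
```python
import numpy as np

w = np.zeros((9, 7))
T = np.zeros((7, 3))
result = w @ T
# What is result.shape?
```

(9, 3)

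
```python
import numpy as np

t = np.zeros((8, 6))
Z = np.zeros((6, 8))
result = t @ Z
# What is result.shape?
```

(8, 8)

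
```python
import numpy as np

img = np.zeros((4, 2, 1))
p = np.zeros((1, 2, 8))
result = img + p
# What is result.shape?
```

(4, 2, 8)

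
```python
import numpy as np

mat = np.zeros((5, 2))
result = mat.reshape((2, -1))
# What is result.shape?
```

(2, 5)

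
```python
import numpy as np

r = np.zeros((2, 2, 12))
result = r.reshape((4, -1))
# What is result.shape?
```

(4, 12)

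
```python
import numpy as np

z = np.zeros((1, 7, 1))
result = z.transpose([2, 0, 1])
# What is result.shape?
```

(1, 1, 7)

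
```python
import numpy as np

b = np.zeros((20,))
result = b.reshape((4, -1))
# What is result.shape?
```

(4, 5)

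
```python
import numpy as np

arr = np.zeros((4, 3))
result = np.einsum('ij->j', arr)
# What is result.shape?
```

(3,)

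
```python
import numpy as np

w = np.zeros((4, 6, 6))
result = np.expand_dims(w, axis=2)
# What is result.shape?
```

(4, 6, 1, 6)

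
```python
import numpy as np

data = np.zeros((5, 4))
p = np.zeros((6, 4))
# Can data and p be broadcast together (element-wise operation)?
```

No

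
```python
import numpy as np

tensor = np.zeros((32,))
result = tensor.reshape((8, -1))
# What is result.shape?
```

(8, 4)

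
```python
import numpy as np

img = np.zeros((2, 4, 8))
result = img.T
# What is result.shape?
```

(8, 4, 2)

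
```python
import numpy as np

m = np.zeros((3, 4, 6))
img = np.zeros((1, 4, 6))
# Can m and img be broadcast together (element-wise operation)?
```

Yes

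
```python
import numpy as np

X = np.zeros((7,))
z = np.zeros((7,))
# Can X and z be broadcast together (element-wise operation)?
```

Yes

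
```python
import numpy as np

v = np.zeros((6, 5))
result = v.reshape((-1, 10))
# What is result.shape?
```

(3, 10)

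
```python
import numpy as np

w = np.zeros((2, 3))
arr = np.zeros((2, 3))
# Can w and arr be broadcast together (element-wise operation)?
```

Yes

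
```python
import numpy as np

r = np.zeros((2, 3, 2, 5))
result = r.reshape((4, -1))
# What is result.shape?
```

(4, 15)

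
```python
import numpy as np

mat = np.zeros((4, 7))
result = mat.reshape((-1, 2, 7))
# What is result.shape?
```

(2, 2, 7)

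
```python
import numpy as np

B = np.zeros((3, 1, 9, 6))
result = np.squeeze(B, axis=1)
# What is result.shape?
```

(3, 9, 6)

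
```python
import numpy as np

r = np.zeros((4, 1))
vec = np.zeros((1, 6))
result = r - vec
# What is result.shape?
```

(4, 6)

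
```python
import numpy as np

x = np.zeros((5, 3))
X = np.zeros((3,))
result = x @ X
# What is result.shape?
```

(5,)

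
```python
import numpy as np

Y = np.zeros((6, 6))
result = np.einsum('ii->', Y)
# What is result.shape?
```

()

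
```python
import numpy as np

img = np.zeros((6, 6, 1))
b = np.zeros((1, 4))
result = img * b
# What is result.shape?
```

(6, 6, 4)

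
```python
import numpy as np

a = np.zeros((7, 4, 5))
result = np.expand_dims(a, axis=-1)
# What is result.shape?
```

(7, 4, 5, 1)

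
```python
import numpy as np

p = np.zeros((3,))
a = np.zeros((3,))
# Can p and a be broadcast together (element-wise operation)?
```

Yes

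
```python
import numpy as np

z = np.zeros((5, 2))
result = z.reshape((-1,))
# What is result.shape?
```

(10,)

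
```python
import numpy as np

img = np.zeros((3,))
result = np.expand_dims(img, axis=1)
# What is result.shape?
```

(3, 1)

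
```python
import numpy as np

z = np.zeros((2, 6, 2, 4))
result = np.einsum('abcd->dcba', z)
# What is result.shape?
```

(4, 2, 6, 2)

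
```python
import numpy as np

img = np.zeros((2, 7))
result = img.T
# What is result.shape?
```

(7, 2)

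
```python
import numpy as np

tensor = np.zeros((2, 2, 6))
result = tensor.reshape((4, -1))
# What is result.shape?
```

(4, 6)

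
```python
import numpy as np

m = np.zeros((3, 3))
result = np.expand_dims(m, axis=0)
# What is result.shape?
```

(1, 3, 3)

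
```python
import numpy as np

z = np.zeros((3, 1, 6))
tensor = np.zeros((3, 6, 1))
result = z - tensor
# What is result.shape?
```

(3, 6, 6)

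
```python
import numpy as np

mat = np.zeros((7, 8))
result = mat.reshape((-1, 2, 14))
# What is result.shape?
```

(2, 2, 14)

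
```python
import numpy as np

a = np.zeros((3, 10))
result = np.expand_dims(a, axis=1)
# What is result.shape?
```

(3, 1, 10)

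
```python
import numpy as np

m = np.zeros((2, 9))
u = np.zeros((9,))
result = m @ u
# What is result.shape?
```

(2,)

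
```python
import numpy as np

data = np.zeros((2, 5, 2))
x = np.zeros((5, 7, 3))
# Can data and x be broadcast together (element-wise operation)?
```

No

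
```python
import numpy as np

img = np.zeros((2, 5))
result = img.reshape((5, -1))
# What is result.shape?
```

(5, 2)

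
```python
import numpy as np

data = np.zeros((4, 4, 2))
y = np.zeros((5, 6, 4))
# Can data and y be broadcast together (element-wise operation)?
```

No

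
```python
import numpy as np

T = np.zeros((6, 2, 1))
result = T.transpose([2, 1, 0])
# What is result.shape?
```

(1, 2, 6)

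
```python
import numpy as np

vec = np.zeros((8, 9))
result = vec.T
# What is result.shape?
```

(9, 8)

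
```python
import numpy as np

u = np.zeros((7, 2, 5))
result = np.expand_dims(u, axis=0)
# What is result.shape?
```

(1, 7, 2, 5)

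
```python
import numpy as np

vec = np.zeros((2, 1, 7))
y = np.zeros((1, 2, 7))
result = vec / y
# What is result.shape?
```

(2, 2, 7)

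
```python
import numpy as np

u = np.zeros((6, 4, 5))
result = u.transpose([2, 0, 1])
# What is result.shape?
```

(5, 6, 4)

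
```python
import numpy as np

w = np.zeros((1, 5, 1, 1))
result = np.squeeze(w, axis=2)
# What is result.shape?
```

(1, 5, 1)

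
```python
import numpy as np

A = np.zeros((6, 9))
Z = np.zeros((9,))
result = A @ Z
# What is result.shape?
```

(6,)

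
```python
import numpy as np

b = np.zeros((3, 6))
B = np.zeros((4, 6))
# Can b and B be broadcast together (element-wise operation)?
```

No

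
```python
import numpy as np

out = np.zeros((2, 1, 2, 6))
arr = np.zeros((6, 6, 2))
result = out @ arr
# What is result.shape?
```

(2, 6, 2, 2)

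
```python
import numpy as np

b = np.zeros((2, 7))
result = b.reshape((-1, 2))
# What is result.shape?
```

(7, 2)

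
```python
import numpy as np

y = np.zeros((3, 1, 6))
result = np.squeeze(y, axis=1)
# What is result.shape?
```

(3, 6)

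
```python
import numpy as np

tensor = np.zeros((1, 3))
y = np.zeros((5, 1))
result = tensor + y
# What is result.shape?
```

(5, 3)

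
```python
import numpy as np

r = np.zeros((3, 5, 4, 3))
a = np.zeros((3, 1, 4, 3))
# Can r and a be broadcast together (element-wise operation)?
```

Yes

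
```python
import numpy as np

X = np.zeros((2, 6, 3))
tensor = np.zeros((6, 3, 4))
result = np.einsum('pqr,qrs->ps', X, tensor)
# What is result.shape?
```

(2, 4)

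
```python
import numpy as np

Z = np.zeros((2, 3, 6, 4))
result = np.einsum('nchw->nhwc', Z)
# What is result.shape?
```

(2, 6, 4, 3)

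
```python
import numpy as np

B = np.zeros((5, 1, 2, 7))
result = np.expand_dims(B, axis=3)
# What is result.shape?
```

(5, 1, 2, 1, 7)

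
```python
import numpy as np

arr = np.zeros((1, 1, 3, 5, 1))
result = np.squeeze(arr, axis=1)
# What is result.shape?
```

(1, 3, 5, 1)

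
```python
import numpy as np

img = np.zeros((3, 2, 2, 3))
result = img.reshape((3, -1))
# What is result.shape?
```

(3, 12)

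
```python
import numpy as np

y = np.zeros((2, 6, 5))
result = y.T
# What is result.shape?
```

(5, 6, 2)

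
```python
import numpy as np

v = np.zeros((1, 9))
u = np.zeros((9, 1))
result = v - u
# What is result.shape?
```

(9, 9)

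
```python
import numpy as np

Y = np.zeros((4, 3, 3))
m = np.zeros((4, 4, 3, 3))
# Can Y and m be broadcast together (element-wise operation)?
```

Yes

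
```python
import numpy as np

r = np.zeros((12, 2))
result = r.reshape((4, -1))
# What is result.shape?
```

(4, 6)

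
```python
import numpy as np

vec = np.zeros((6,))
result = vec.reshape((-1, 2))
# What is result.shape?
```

(3, 2)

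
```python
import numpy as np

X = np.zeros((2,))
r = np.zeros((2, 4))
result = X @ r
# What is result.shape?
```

(4,)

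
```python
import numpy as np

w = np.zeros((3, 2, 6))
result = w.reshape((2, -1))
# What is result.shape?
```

(2, 18)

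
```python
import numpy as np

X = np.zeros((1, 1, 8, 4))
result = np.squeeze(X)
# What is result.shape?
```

(8, 4)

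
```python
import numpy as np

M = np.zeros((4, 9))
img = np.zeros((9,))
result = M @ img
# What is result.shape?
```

(4,)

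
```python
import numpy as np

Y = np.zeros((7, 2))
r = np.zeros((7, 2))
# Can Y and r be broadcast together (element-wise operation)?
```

Yes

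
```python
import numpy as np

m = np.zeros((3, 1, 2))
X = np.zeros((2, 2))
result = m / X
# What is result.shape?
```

(3, 2, 2)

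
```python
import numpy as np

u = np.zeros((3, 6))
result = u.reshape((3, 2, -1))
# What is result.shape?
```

(3, 2, 3)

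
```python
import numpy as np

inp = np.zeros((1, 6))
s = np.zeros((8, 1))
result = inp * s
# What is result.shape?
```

(8, 6)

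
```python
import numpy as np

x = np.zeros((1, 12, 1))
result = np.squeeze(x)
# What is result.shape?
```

(12,)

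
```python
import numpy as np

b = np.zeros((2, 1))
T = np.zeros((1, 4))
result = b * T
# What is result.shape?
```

(2, 4)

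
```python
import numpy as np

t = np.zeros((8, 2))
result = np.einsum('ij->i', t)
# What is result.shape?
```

(8,)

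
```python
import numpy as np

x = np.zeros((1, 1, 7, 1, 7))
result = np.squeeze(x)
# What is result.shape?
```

(7, 7)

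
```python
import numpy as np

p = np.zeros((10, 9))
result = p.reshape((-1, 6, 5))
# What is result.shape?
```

(3, 6, 5)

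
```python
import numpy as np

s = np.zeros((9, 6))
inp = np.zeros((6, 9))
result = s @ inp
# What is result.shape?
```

(9, 9)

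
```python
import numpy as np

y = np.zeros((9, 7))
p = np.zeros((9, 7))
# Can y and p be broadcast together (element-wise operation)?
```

Yes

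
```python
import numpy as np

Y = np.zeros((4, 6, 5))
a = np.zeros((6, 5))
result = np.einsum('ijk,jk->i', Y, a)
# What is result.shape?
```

(4,)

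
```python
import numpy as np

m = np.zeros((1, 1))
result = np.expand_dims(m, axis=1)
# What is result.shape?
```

(1, 1, 1)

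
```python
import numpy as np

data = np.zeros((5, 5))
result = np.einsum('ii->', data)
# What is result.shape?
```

()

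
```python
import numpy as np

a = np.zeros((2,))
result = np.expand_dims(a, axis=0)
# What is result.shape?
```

(1, 2)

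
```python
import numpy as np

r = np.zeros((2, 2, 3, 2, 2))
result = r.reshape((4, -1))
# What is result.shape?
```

(4, 12)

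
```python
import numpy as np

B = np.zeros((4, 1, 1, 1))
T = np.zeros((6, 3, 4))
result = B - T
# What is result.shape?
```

(4, 6, 3, 4)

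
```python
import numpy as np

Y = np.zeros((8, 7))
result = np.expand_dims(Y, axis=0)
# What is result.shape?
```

(1, 8, 7)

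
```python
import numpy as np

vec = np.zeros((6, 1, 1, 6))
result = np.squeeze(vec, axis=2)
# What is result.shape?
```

(6, 1, 6)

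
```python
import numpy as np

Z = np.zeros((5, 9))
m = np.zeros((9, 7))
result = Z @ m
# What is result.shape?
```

(5, 7)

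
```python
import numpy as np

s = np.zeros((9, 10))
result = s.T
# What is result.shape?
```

(10, 9)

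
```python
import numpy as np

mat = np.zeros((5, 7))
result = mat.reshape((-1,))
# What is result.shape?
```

(35,)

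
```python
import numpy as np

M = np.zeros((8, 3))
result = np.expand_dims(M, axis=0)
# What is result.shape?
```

(1, 8, 3)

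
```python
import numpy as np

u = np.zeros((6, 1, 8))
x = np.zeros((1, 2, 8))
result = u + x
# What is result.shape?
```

(6, 2, 8)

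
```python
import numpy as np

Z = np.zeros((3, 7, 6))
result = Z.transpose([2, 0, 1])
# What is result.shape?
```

(6, 3, 7)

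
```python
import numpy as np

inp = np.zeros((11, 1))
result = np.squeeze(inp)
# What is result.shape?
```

(11,)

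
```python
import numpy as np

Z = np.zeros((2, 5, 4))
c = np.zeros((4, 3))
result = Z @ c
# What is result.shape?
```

(2, 5, 3)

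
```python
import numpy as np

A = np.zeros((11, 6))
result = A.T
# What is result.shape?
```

(6, 11)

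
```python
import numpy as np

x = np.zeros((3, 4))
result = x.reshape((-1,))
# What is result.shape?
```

(12,)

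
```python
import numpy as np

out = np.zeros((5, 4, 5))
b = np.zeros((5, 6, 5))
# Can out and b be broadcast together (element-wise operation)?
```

No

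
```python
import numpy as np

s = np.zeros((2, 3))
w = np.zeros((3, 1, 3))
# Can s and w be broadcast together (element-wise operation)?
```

Yes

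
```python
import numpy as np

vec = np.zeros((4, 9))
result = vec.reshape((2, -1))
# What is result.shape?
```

(2, 18)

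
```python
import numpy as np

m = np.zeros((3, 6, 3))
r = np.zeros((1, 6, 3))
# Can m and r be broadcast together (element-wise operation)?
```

Yes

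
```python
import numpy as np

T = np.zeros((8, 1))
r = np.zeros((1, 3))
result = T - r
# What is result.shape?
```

(8, 3)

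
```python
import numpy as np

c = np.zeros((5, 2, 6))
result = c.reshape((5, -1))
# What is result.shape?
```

(5, 12)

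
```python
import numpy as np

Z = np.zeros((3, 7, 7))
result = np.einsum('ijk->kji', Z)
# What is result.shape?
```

(7, 7, 3)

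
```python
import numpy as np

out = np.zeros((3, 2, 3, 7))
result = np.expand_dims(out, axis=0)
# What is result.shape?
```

(1, 3, 2, 3, 7)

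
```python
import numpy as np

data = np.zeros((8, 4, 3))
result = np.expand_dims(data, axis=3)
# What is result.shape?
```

(8, 4, 3, 1)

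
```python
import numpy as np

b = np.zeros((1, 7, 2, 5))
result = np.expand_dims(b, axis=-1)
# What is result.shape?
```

(1, 7, 2, 5, 1)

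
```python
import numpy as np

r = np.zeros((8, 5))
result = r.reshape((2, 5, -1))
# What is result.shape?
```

(2, 5, 4)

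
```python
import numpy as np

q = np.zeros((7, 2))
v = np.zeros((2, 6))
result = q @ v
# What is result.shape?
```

(7, 6)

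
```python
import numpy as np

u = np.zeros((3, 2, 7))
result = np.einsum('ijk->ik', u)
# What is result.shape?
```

(3, 7)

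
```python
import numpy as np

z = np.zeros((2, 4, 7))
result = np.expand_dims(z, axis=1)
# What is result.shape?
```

(2, 1, 4, 7)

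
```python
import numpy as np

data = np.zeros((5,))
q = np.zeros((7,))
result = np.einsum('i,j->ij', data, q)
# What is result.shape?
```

(5, 7)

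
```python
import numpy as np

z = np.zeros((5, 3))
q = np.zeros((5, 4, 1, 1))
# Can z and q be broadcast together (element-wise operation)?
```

Yes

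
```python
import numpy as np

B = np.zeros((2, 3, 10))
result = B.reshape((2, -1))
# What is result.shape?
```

(2, 30)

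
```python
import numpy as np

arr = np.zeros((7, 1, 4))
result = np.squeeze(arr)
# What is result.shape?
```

(7, 4)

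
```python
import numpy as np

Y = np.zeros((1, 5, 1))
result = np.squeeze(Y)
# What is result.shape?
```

(5,)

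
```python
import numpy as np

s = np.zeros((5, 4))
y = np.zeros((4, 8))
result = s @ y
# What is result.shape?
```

(5, 8)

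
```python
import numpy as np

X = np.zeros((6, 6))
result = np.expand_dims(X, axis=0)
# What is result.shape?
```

(1, 6, 6)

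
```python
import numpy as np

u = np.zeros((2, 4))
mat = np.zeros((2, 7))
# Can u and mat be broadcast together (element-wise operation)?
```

No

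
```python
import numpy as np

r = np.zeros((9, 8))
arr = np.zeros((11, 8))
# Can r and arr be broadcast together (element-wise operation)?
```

No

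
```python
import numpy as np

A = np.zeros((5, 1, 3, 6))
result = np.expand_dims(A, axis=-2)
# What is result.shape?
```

(5, 1, 3, 1, 6)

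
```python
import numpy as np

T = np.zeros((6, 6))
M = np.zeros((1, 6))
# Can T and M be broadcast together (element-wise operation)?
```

Yes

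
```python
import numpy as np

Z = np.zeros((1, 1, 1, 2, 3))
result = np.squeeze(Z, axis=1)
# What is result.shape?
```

(1, 1, 2, 3)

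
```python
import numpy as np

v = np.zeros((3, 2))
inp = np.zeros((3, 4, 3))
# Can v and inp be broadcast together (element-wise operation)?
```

No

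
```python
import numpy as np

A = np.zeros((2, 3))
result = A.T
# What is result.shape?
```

(3, 2)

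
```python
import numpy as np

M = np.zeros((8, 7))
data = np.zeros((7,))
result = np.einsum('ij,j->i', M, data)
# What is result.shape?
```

(8,)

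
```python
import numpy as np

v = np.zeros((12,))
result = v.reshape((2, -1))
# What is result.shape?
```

(2, 6)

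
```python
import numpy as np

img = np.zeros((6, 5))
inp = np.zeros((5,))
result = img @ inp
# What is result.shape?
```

(6,)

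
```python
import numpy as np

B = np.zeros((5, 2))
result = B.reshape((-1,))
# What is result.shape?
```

(10,)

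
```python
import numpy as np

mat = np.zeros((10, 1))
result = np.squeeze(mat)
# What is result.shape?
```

(10,)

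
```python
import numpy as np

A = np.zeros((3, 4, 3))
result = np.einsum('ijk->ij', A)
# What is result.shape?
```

(3, 4)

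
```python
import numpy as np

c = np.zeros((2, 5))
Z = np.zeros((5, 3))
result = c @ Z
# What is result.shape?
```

(2, 3)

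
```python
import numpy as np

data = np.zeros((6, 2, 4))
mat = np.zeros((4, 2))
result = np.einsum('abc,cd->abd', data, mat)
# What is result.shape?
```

(6, 2, 2)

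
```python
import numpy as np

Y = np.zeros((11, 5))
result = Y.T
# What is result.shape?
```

(5, 11)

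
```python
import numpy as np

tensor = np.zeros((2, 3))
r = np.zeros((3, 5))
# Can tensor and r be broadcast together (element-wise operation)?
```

No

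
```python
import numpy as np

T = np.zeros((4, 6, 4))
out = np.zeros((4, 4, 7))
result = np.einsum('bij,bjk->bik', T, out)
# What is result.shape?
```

(4, 6, 7)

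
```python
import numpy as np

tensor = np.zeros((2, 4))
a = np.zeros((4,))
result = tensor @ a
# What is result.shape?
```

(2,)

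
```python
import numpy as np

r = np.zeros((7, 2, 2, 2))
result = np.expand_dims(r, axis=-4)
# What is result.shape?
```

(7, 1, 2, 2, 2)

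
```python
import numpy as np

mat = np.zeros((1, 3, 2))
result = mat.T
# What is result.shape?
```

(2, 3, 1)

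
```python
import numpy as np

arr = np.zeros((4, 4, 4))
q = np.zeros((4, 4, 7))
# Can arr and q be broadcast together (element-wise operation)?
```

No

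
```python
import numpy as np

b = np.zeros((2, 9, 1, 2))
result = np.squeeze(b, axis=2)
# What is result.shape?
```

(2, 9, 2)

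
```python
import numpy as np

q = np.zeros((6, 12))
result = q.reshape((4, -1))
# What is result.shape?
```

(4, 18)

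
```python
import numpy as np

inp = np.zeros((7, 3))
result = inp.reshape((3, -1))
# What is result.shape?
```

(3, 7)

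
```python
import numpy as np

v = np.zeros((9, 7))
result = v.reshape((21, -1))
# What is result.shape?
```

(21, 3)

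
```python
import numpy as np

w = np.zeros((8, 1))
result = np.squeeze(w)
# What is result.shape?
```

(8,)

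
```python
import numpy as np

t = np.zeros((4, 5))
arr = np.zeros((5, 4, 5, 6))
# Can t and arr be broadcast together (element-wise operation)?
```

No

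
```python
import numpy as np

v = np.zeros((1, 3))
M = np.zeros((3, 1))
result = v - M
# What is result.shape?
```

(3, 3)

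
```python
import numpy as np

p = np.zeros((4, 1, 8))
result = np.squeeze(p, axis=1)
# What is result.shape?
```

(4, 8)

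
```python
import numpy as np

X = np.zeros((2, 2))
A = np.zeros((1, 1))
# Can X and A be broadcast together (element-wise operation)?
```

Yes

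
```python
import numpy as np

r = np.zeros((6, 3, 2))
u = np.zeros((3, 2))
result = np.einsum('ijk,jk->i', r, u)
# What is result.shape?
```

(6,)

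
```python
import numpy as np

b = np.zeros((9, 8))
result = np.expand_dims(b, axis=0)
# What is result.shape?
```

(1, 9, 8)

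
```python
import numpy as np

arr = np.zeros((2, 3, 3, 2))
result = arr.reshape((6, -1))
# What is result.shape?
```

(6, 6)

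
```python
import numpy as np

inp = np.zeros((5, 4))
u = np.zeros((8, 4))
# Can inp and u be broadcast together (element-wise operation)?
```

No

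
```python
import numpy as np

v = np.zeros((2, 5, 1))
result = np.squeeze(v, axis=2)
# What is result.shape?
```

(2, 5)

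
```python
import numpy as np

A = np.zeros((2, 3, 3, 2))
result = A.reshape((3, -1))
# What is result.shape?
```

(3, 12)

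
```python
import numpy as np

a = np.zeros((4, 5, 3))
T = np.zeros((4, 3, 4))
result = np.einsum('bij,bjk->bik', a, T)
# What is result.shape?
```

(4, 5, 4)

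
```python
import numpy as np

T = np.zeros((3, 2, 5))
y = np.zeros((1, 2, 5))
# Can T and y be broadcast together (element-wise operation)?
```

Yes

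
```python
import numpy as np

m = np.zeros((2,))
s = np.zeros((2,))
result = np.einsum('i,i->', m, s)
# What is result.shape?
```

()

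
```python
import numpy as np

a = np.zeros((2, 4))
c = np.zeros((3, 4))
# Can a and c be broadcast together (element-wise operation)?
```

No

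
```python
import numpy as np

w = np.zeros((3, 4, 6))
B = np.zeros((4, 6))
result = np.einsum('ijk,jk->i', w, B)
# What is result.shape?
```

(3,)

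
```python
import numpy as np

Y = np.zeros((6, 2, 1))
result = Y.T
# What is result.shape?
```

(1, 2, 6)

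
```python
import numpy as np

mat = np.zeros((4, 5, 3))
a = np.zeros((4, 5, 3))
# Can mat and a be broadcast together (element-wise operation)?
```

Yes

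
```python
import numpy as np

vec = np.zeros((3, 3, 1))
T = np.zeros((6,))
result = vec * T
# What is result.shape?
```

(3, 3, 6)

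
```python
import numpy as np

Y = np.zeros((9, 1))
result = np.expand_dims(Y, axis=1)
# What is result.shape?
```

(9, 1, 1)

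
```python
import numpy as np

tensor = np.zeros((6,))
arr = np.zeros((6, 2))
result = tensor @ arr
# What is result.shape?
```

(2,)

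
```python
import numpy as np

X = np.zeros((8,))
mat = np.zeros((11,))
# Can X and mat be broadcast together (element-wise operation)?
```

No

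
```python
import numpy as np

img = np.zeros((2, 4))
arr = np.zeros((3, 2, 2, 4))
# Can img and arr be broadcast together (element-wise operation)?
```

Yes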